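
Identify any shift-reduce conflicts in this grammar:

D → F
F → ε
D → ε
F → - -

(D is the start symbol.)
Augment with D' → D and build the canonical LR(0) collection (I0 = CLOSURE({[D' → . D]}), then GOTO on every symbol after a dot until no new states appear). It has 5 states:
  I0: { [D → . F], [D → .], [D' → . D], [F → . - -], [F → .] }  — shift, 2 reduces
  I1: { [F → - . -] }  — shift
  I2: { [D' → D .] }  — accept
  I3: { [D → F .] }  — reduce
  I4: { [F → - - .] }  — reduce

I0 contains reduce items [D → .], [F → .] and shift item [F → . - -] — shift-reduce conflict.

Answer: Yes — I0: [D → .] vs [F → . - -]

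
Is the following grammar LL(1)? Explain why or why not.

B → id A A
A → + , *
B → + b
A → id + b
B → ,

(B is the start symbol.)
Yes, the grammar is LL(1).

A grammar is LL(1) if for each non-terminal N with multiple productions, the predict sets of those productions are pairwise disjoint, where PREDICT(N → α) = (FIRST(α) \ {ε}) ∪ (FOLLOW(N) if α ⇒* ε).

For B:
  PREDICT(B → id A A) = { 'id' }
  PREDICT(B → '+' b) = { '+' }
  PREDICT(B → ',') = { ',' }
For A:
  PREDICT(A → '+' ',' '*') = { '+' }
  PREDICT(A → id '+' b) = { 'id' }

All predict sets are disjoint. The grammar IS LL(1).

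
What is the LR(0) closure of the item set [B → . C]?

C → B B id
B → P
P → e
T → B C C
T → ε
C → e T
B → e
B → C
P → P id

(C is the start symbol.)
{ [B → . C], [B → . P], [B → . e], [C → . B B id], [C → . e T], [P → . P id], [P → . e] }

Start with: [B → . C]
  [B → . C] has the dot before C: add [C → . B B id], [C → . e T]
  [C → . B B id] has the dot before B: add [B → . P], [B → . e]
  [B → . P] has the dot before P: add [P → . e], [P → . P id]
No further items can be added.

CLOSURE = { [B → . C], [B → . P], [B → . e], [C → . B B id], [C → . e T], [P → . P id], [P → . e] }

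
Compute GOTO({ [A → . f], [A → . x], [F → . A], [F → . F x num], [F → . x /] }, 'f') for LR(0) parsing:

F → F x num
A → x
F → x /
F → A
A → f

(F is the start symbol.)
{ [A → f .] }

GOTO(I, 'f') = CLOSURE({ [A → αX.β] : [A → α.Xβ] ∈ I, X = 'f' })

Items with dot before 'f', with the dot advanced:
  [A → . f] → [A → f .]
Closure adds nothing (no advanced item has the dot before a non-terminal).

GOTO = { [A → f .] }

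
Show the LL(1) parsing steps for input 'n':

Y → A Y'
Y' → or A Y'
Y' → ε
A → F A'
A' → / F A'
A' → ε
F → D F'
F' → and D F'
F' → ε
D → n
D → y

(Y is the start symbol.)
Stack is shown with the top on the left.

Stack         Input  Action
---------------------------
Y $           n $    output Y → A Y'
A Y' $        n $    output A → F A'
F A' Y' $     n $    output F → D F'
D F' A' Y' $  n $    output D → n
n F' A' Y' $  n $    match 'n'
F' A' Y' $    $      output F' → ε
A' Y' $       $      output A' → ε
Y' $          $      output Y' → ε
$             $      accept

The string is accepted.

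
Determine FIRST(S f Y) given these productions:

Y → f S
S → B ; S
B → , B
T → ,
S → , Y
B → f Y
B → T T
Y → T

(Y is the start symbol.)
FIRST sets of the non-terminals involved (from the grammar, by fixed-point iteration):
  FIRST(S) = { ',', 'f' }

To compute FIRST(S f Y), process the symbols left to right:
Symbol S is a non-terminal. Add FIRST(S) \ {ε} = { ',', 'f' }
S is not nullable (ε ∉ FIRST(S)), so stop here.
FIRST(S f Y) = { ',', 'f' }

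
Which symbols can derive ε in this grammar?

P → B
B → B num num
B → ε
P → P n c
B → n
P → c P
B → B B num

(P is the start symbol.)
A non-terminal is nullable if it can derive ε (the empty string): either it has an ε-production, or it has a production whose right-hand side consists entirely of nullable non-terminals.

ε-productions: B → ε
So B is immediately nullable.
P → B: every symbol on the right is nullable, so P is nullable too.
Every non-terminal is now nullable.
Nullable = { 'B', 'P' }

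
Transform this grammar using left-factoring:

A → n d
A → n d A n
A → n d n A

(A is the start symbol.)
A → n d A'
A' → ε
A' → A n
A' → n A

Left-factoring transforms A → αβ₁ | αβ₂ into A → αA' and A' → β₁ | β₂
(α is the longest common prefix among the alternatives). Repeat until
no nonterminal has two alternatives with a common prefix.

Round 1: A has alternatives sharing prefix 'n d'. Introduce A': A → n d A'
  Add: A' → ε
  Add: A' → A n
  Add: A' → n A

No remaining common prefixes — done.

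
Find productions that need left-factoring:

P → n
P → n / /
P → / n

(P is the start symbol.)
Yes, P has productions with common prefix 'n'

Left-factoring is needed when two productions for the same non-terminal
share a common prefix on the right-hand side.

Productions for P:
  P → n
  P → n / /
  P → / n

Found common prefix 'n' in productions for P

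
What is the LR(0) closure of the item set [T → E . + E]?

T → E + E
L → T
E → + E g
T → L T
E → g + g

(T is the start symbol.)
To compute CLOSURE, for each item [A → α.Bβ] where B is a non-terminal, add [B → .γ] for all productions B → γ; repeat for the newly added items until nothing changes.

Start with: [T → E . + E]
The dot precedes the terminal '+', so nothing is added.

CLOSURE = { [T → E . + E] }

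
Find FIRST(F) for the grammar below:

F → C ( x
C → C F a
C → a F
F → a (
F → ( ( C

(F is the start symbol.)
{ '(', 'a' }

FIRST sets of the other non-terminals involved (by the same procedure, iterated to a fixed point):
  FIRST(C) = { 'a' }

From F → C ( x:
  - C is a non-terminal: add FIRST(C) \ {ε} = { 'a' }
    C is not nullable, so stop
From F → a (:
  - a is a terminal: add 'a' and stop
From F → ( ( C:
  - '(' is a terminal: add '(' and stop

Collecting: FIRST(F) = { '(', 'a' }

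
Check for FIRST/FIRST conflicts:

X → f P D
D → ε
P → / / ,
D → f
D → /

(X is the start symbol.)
A FIRST/FIRST conflict occurs when two productions N → α and N → β for the same non-terminal have FIRST(α) ∩ FIRST(β) ≠ ∅ (with ε ∈ FIRST of a nullable right-hand side, so two nullable alternatives also conflict).

Productions for D:
  D → ε: FIRST = { ε }
  D → f: FIRST = { 'f' }
  D → /: FIRST = { '/' }
X, P have only one production, so no FIRST/FIRST conflict is possible there.

All alternatives of each non-terminal have pairwise disjoint FIRST sets.

Answer: No FIRST/FIRST conflicts.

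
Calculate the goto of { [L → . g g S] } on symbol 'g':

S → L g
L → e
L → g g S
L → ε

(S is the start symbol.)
{ [L → g . g S] }

GOTO(I, 'g') = CLOSURE({ [A → αX.β] : [A → α.Xβ] ∈ I, X = 'g' })

Items with dot before 'g', with the dot advanced:
  [L → . g g S] → [L → g . g S]
Closure adds nothing (no advanced item has the dot before a non-terminal).

GOTO = { [L → g . g S] }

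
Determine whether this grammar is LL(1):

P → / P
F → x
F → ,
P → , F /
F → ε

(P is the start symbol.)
A grammar is LL(1) if for each non-terminal N with multiple productions, the predict sets of those productions are pairwise disjoint, where PREDICT(N → α) = (FIRST(α) \ {ε}) ∪ (FOLLOW(N) if α ⇒* ε).

Relevant sets:
  FOLLOW(F) = { '/' }

For P:
  PREDICT(P → '/' P) = { '/' }
  PREDICT(P → ',' F '/') = { ',' }
For F:
  PREDICT(F → x) = { 'x' }
  PREDICT(F → ',') = { ',' }
  PREDICT(F → ε) = { '/' }

All predict sets are disjoint. The grammar IS LL(1).

Answer: Yes, the grammar is LL(1).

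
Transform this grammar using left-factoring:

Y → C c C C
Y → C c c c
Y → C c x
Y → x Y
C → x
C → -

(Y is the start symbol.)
Y → C c Y'
Y' → C C
Y' → c c
Y' → x
Y → x Y
C → x
C → -

Left-factoring transforms A → αβ₁ | αβ₂ into A → αA' and A' → β₁ | β₂
(α is the longest common prefix among the alternatives). Repeat until
no nonterminal has two alternatives with a common prefix.

Round 1: Y has alternatives sharing prefix 'C c'. Introduce Y': Y → C c Y'
  Add: Y' → C C
  Add: Y' → c c
  Add: Y' → x

No remaining common prefixes — done.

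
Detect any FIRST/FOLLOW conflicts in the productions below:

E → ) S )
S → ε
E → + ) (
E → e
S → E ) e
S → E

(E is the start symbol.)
A FIRST/FOLLOW conflict occurs when a non-terminal N has a nullable alternative N → β (β ⇒* ε) and another alternative N → α with FIRST(α) ∩ FOLLOW(N) ≠ ∅: on such a lookahead the parser cannot decide between expanding α and letting N vanish via β.

Nullable non-terminals: S.
FIRST sets used below: FIRST(E) = { ')', '+', 'e' }

S: nullable alternative(s) S → ε; FOLLOW(S) = { ')' }
  S → ε: FIRST \ {ε} = { } — this is the only nullable alternative, skip
  S → E ) e: FIRST \ {ε} = { ')', '+', 'e' } — overlaps FOLLOW(S) on { ')' }: CONFLICT
  S → E: FIRST \ {ε} = { ')', '+', 'e' } — overlaps FOLLOW(S) on { ')' }: CONFLICT

E has no nullable alternative, so no FIRST/FOLLOW check is needed there.

So the grammar has 2 FIRST/FOLLOW conflicts (marked CONFLICT above).

Answer: Yes. S → E ')' e with FOLLOW(S) on { ')' }; S → E with FOLLOW(S) on { ')' }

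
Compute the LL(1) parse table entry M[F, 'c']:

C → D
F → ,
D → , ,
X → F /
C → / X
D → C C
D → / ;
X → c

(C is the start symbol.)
Empty (error entry)

To find M[F, 'c'], we find productions for F where 'c' is in the predict set (PREDICT(N → α) = (FIRST(α) \ {ε}) ∪ (FOLLOW(N) if α ⇒* ε)).

F → ,: PREDICT = { ',' }

M[F, 'c'] is empty (no production applies)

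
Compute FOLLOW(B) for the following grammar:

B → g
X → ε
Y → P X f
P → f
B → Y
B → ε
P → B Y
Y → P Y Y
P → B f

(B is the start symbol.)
B is the start symbol, so $ ∈ FOLLOW(B).
In P → B Y: B is followed by Y, add FIRST(Y) \ {ε} = { 'f', 'g' }
In P → B f: B is followed by f, add FIRST(f) \ {ε} = { 'f' }

Taking the union: FOLLOW(B) = { $, 'f', 'g' }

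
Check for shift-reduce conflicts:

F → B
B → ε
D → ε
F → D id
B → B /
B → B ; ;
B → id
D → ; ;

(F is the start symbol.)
A shift-reduce conflict occurs when an LR(0) state has both:
  - a complete (reduce) item [A → α .] (dot at the end), and
  - a shift item [B → β . c γ] (dot before a terminal).

Augment with F' → F and build the canonical LR(0) collection (I0 = CLOSURE({[F' → . F]}), then GOTO on every symbol after a dot until no new states appear). It has 11 states:
  I0: { [B → . B /], [B → . B ; ;], [B → . id], [B → .], [D → . ; ;], [D → .], [F → . B], [F → . D id], [F' → . F] }  — shift, 2 reduces
  I1: { [D → ; . ;] }  — shift
  I2: { [B → B . /], [B → B . ; ;], [F → B .] }  — shift, reduce
  I3: { [F → D . id] }  — shift
  I4: { [F' → F .] }  — accept
  I5: { [B → id .] }  — reduce
  I6: { [F → D id .] }  — reduce
  I7: { [B → B / .] }  — reduce
  I8: { [B → B ; . ;] }  — shift
  I9: { [B → B ; ; .] }  — reduce
  I10: { [D → ; ; .] }  — reduce

I0 contains reduce items [B → .], [D → .] and shift items [B → . id], [D → . ; ;] — shift-reduce conflict.
I2 contains reduce item [F → B .] and shift items [B → B . /], [B → B . ; ;] — shift-reduce conflict.

Answer: Yes — I0: [B → .] vs [B → . id]; I2: [F → B .] vs [B → B . /]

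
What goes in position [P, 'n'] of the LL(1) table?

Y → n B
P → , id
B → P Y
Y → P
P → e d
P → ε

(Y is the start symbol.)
To find M[P, 'n'], we find productions for P where 'n' is in the predict set (PREDICT(N → α) = (FIRST(α) \ {ε}) ∪ (FOLLOW(N) if α ⇒* ε)).

Relevant sets:
  FOLLOW(P) = { $, ',', 'e', 'n' }

P → , id: PREDICT = { ',' }
P → e d: PREDICT = { 'e' }
P → ε: PREDICT = { $, ',', 'e', 'n' }
  'n' is in predict set, so this production goes in M[P, 'n']

M[P, 'n'] = P → ε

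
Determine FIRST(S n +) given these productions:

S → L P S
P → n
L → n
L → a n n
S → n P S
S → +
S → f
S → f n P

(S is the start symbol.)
{ '+', 'a', 'f', 'n' }

FIRST sets of the non-terminals involved (from the grammar, by fixed-point iteration):
  FIRST(S) = { '+', 'a', 'f', 'n' }

To compute FIRST(S n +), process the symbols left to right:
Symbol S is a non-terminal. Add FIRST(S) \ {ε} = { '+', 'a', 'f', 'n' }
S is not nullable (ε ∉ FIRST(S)), so stop here.
FIRST(S n +) = { '+', 'a', 'f', 'n' }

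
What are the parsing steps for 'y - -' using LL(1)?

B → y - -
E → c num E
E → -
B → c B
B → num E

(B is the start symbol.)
Stack is shown with the top on the left.

Stack    Input    Action
------------------------
B $      y - - $  output B → y - -
y - - $  y - - $  match 'y'
- - $    - - $    match '-'
- $      - $      match '-'
$        $        accept

The string is accepted.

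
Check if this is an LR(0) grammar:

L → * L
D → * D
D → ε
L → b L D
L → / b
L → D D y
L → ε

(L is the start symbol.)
A grammar is LR(0) if no state in the canonical LR(0) collection has:
  - both a shift item (dot before a terminal) and a complete item (shift-reduce conflict), or
  - two or more complete items (reduce-reduce conflict; the accept item [L' → L .] counts as a complete item here).

Augment with L' → L and build the canonical LR(0) collection (I0 = CLOSURE({[L' → . L]}), then GOTO on every symbol after a dot until no new states appear). It has 15 states:
  I0: { [D → . * D], [D → .], [L → . * L], [L → . / b], [L → . D D y], [L → . b L D], [L → .], [L' → . L] }  — shift, 2 reduces
  I1: { [D → * . D], [D → . * D], [D → .], [L → * . L], [L → . * L], [L → . / b], [L → . D D y], [L → . b L D], [L → .] }  — shift, 2 reduces
  I2: { [L → / . b] }  — shift
  I3: { [D → . * D], [D → .], [L → D . D y] }  — shift, reduce
  I4: { [L' → L .] }  — accept
  I5: { [D → . * D], [D → .], [L → . * L], [L → . / b], [L → . D D y], [L → . b L D], [L → .], [L → b . L D] }  — shift, 2 reduces
  I6: { [D → . * D], [D → .], [L → b L . D] }  — shift, reduce
  I7: { [D → * . D], [D → . * D], [D → .] }  — shift, reduce
  I8: { [L → b L D .] }  — reduce
  I9: { [D → * D .] }  — reduce
  I10: { [L → D D . y] }  — shift
  I11: { [L → D D y .] }  — reduce
  I12: { [L → / b .] }  — reduce
  I13: { [D → * D .], [D → . * D], [D → .], [L → D . D y] }  — shift, 2 reduces
  I14: { [L → * L .] }  — reduce

Conflict in state I0:
  Shift-reduce conflict between [D → .] and [D → . * D]
So the grammar is NOT LR(0).

Answer: No. Shift-reduce conflict between [D → .] and [D → . * D]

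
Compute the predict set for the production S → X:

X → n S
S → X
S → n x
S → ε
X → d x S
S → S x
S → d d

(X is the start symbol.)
{ 'd', 'n' }

PREDICT(S → X) = (FIRST(RHS) \ {ε}) ∪ (FOLLOW(S) if ε ∈ FIRST(RHS), i.e. RHS ⇒* ε)
FIRST(X) = { 'd', 'n' }
FIRST(X) = { 'd', 'n' }
ε ∉ FIRST(X), so FOLLOW(S) is not added.
PREDICT(S → X) = { 'd', 'n' }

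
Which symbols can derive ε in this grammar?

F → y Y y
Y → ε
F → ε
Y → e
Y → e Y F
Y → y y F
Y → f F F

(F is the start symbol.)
{ 'F', 'Y' }

A non-terminal is nullable if it can derive ε (the empty string): either it has an ε-production, or it has a production whose right-hand side consists entirely of nullable non-terminals.

ε-productions: Y → ε, F → ε
So Y, F are immediately nullable.
Every non-terminal is now nullable.
Nullable = { 'F', 'Y' }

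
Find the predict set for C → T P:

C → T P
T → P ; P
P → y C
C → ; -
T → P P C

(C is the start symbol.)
PREDICT(C → T P) = (FIRST(RHS) \ {ε}) ∪ (FOLLOW(C) if ε ∈ FIRST(RHS), i.e. RHS ⇒* ε)
FIRST(T) = { 'y' }
FIRST(T P) = { 'y' }
ε ∉ FIRST(T P), so FOLLOW(C) is not added.
PREDICT(C → T P) = { 'y' }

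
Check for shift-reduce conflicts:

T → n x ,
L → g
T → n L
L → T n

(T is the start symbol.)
A shift-reduce conflict occurs when an LR(0) state has both:
  - a complete (reduce) item [A → α .] (dot at the end), and
  - a shift item [B → β . c γ] (dot before a terminal).

Augment with T' → T and build the canonical LR(0) collection (I0 = CLOSURE({[T' → . T]}), then GOTO on every symbol after a dot until no new states appear). It has 9 states:
  I0: { [T → . n L], [T → . n x ,], [T' → . T] }  — shift
  I1: { [T' → T .] }  — accept
  I2: { [L → . T n], [L → . g], [T → . n L], [T → . n x ,], [T → n . L], [T → n . x ,] }  — shift
  I3: { [T → n L .] }  — reduce
  I4: { [L → T . n] }  — shift
  I5: { [L → g .] }  — reduce
  I6: { [T → n x . ,] }  — shift
  I7: { [T → n x , .] }  — reduce
  I8: { [L → T n .] }  — reduce

No state contains both a complete item and a shift item.

Answer: No shift-reduce conflicts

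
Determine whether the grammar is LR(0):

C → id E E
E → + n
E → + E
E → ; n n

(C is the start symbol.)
Yes, the grammar is LR(0)

A grammar is LR(0) if no state in the canonical LR(0) collection has:
  - both a shift item (dot before a terminal) and a complete item (shift-reduce conflict), or
  - two or more complete items (reduce-reduce conflict; the accept item [C' → C .] counts as a complete item here).

Augment with C' → C and build the canonical LR(0) collection (I0 = CLOSURE({[C' → . C]}), then GOTO on every symbol after a dot until no new states appear). It has 11 states:
  I0: { [C → . id E E], [C' → . C] }  — shift
  I1: { [C' → C .] }  — accept
  I2: { [C → id . E E], [E → . + E], [E → . + n], [E → . ; n n] }  — shift
  I3: { [E → + . E], [E → + . n], [E → . + E], [E → . + n], [E → . ; n n] }  — shift
  I4: { [E → ; . n n] }  — shift
  I5: { [C → id E . E], [E → . + E], [E → . + n], [E → . ; n n] }  — shift
  I6: { [C → id E E .] }  — reduce
  I7: { [E → ; n . n] }  — shift
  I8: { [E → ; n n .] }  — reduce
  I9: { [E → + E .] }  — reduce
  I10: { [E → + n .] }  — reduce

Every state is either a pure shift/goto state or contains exactly one complete item and nothing to shift — no conflicts. The grammar is LR(0).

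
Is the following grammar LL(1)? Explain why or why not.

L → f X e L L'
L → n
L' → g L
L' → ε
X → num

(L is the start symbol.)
No. Predict set conflict for L': { 'g' }

A grammar is LL(1) if for each non-terminal N with multiple productions, the predict sets of those productions are pairwise disjoint, where PREDICT(N → α) = (FIRST(α) \ {ε}) ∪ (FOLLOW(N) if α ⇒* ε).

Relevant sets:
  FOLLOW(L') = { $, 'g' }

For L:
  PREDICT(L → f X e L L') = { 'f' }
  PREDICT(L → n) = { 'n' }
For L':
  PREDICT(L' → g L) = { 'g' }
  PREDICT(L' → ε) = { $, 'g' }
X has a single production, so nothing to check there.

Conflict found: Predict set conflict for L': { 'g' }
The grammar is NOT LL(1).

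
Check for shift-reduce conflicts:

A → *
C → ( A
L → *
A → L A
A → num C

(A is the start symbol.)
No shift-reduce conflicts

A shift-reduce conflict occurs when an LR(0) state has both:
  - a complete (reduce) item [A → α .] (dot at the end), and
  - a shift item [B → β . c γ] (dot before a terminal).

Augment with A' → A and build the canonical LR(0) collection (I0 = CLOSURE({[A' → . A]}), then GOTO on every symbol after a dot until no new states appear). It has 9 states:
  I0: { [A → . *], [A → . L A], [A → . num C], [A' → . A], [L → . *] }  — shift
  I1: { [A → * .], [L → * .] }  — 2 reduces
  I2: { [A' → A .] }  — accept
  I3: { [A → . *], [A → . L A], [A → . num C], [A → L . A], [L → . *] }  — shift
  I4: { [A → num . C], [C → . ( A] }  — shift
  I5: { [A → . *], [A → . L A], [A → . num C], [C → ( . A], [L → . *] }  — shift
  I6: { [A → num C .] }  — reduce
  I7: { [C → ( A .] }  — reduce
  I8: { [A → L A .] }  — reduce

No state contains both a complete item and a shift item.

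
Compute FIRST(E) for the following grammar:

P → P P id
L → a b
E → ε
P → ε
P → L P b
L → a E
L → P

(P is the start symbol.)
{ ε }

To compute FIRST(E), examine every production with E on the left-hand side, reading each right-hand side left to right until a non-nullable symbol is reached.

From E → ε:
  - ε-production, so ε ∈ FIRST(E)

Collecting: FIRST(E) = { ε }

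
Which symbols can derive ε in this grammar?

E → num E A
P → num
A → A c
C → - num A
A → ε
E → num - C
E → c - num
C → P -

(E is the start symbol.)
A non-terminal is nullable if it can derive ε (the empty string): either it has an ε-production, or it has a production whose right-hand side consists entirely of nullable non-terminals.

ε-productions: A → ε
So A is immediately nullable.
No further non-terminal can be added: every production for the remaining non-terminals contains a terminal or a non-nullable non-terminal.
Nullable = { 'A' }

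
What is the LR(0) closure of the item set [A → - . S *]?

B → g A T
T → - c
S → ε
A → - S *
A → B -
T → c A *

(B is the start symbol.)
{ [A → - . S *], [S → .] }

Start with: [A → - . S *]
  [A → - . S *] has the dot before S: add [S → .]
No further items can be added.

CLOSURE = { [A → - . S *], [S → .] }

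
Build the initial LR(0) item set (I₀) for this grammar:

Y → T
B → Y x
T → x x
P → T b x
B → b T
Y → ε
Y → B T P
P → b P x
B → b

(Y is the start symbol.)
First, augment the grammar with Y' → Y
I₀ = CLOSURE({ [Y' → . Y] }):
  [Y' → . Y] has the dot before Y: add [Y → . T], [Y → .], [Y → . B T P]
  [Y → . T] has the dot before T: add [T → . x x]
  [Y → . B T P] has the dot before B: add [B → . Y x], [B → . b T], [B → . b]
No further items can be added.

I₀ = { [B → . Y x], [B → . b T], [B → . b], [T → . x x], [Y → . B T P], [Y → . T], [Y → .], [Y' → . Y] }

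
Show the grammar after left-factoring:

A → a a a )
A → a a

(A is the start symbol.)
A → a a A'
A' → a )
A' → ε

Left-factoring transforms A → αβ₁ | αβ₂ into A → αA' and A' → β₁ | β₂
(α is the longest common prefix among the alternatives). Repeat until
no nonterminal has two alternatives with a common prefix.

Round 1: A has alternatives sharing prefix 'a a'. Introduce A': A → a a A'
  Add: A' → a )
  Add: A' → ε

No remaining common prefixes — done.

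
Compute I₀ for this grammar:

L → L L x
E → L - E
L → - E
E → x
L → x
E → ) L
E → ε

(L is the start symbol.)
First, augment the grammar with L' → L
I₀ = CLOSURE({ [L' → . L] }):
  [L' → . L] has the dot before L: add [L → . L L x], [L → . - E], [L → . x]
No further items can be added.

I₀ = { [L → . - E], [L → . L L x], [L → . x], [L' → . L] }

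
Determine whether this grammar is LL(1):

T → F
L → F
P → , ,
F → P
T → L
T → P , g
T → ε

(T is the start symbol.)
A grammar is LL(1) if for each non-terminal N with multiple productions, the predict sets of those productions are pairwise disjoint, where PREDICT(N → α) = (FIRST(α) \ {ε}) ∪ (FOLLOW(N) if α ⇒* ε).

Relevant sets:
  FIRST(F) = { ',' }
  FIRST(L) = { ',' }
  FIRST(P) = { ',' }
  FOLLOW(T) = { $ }

For T:
  PREDICT(T → F) = { ',' }
  PREDICT(T → L) = { ',' }
  PREDICT(T → P ',' g) = { ',' }
  PREDICT(T → ε) = { $ }
L, P, F have a single production, so nothing to check there.

Conflict found: Predict set conflict for T: { ',' }
The grammar is NOT LL(1).

Answer: No. Predict set conflict for T: { ',' }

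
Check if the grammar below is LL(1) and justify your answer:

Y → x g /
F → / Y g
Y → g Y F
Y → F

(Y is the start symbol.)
A grammar is LL(1) if for each non-terminal N with multiple productions, the predict sets of those productions are pairwise disjoint, where PREDICT(N → α) = (FIRST(α) \ {ε}) ∪ (FOLLOW(N) if α ⇒* ε).

Relevant sets:
  FIRST(F) = { '/' }

For Y:
  PREDICT(Y → x g '/') = { 'x' }
  PREDICT(Y → g Y F) = { 'g' }
  PREDICT(Y → F) = { '/' }
F has a single production, so nothing to check there.

All predict sets are disjoint. The grammar IS LL(1).

Answer: Yes, the grammar is LL(1).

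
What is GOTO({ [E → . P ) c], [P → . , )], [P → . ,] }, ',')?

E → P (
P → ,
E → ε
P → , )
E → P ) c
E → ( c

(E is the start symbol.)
GOTO(I, ',') = CLOSURE({ [A → αX.β] : [A → α.Xβ] ∈ I, X = ',' })

Items with dot before ',', with the dot advanced:
  [P → . ,] → [P → , .]
  [P → . , )] → [P → , . )]
Closure adds nothing (no advanced item has the dot before a non-terminal).

GOTO = { [P → , . )], [P → , .] }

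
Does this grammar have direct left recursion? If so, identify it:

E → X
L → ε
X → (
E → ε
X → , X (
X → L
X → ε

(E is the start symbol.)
Direct left recursion occurs when N → N α for some non-terminal N (the right-hand side begins with the left-hand side itself).

E → X: starts with X
L → ε: starts with ε
X → (: starts with '('
E → ε: starts with ε
X → , X (: starts with ','
X → L: starts with L
X → ε: starts with ε

No direct left recursion found.

Answer: No direct left recursion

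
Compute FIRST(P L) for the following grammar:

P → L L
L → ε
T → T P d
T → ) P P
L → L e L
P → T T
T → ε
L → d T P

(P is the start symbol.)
FIRST sets of the non-terminals involved (from the grammar, by fixed-point iteration):
  FIRST(P) = { ')', 'd', 'e', ε }
  FIRST(L) = { 'd', 'e', ε }

To compute FIRST(P L), process the symbols left to right:
Symbol P is a non-terminal. Add FIRST(P) \ {ε} = { ')', 'd', 'e' }
P is nullable (ε ∈ FIRST(P)), continue to the next symbol.
Symbol L is a non-terminal. Add FIRST(L) \ {ε} = { 'd', 'e' }
L is nullable (ε ∈ FIRST(L)), continue to the next symbol.
All symbols are nullable, so ε is in the result.
FIRST(P L) = { ')', 'd', 'e', ε }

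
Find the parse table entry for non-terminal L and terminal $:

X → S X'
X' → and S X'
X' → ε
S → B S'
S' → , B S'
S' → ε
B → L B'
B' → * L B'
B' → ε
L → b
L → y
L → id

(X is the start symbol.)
Empty (error entry)

To find M[L, $], we find productions for L where $ is in the predict set (PREDICT(N → α) = (FIRST(α) \ {ε}) ∪ (FOLLOW(N) if α ⇒* ε)).

L → b: PREDICT = { 'b' }
L → y: PREDICT = { 'y' }
L → id: PREDICT = { 'id' }

M[L, $] is empty (no production applies)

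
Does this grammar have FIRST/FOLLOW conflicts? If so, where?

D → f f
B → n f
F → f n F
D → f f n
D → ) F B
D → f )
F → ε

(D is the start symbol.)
No FIRST/FOLLOW conflicts.

Nullable non-terminals: F.

F: nullable alternative(s) F → ε; FOLLOW(F) = { 'n' }
  F → f n F: FIRST \ {ε} = { 'f' } — disjoint from FOLLOW(F)
  F → ε: FIRST \ {ε} = { } — this is the only nullable alternative, skip

B, D have no nullable alternative, so no FIRST/FOLLOW check is needed there.

No FIRST/FOLLOW conflicts found.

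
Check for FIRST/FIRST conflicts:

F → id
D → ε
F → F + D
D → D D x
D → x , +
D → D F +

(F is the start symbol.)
Yes. F → id / F → F '+' D on { 'id' }; D → D D x / D → x ',' '+' on { 'x' }; D → D D x / D → D F '+' on { 'id', 'x' }; D → x ',' '+' / D → D F '+' on { 'x' }

A FIRST/FIRST conflict occurs when two productions N → α and N → β for the same non-terminal have FIRST(α) ∩ FIRST(β) ≠ ∅ (with ε ∈ FIRST of a nullable right-hand side, so two nullable alternatives also conflict).

FIRST sets of the non-terminals at (or reachable through a nullable prefix from) the front of some alternative:
  FIRST(F) = { 'id' }
  FIRST(D) = { 'id', 'x', ε }

Productions for F:
  F → id: FIRST = { 'id' }
  F → F + D: FIRST = { 'id' }
Productions for D:
  D → ε: FIRST = { ε }
  D → D D x: FIRST = { 'id', 'x' }
  D → x , +: FIRST = { 'x' }
  D → D F +: FIRST = { 'id', 'x' }

Conflict for F: F → id and F → F + D
  Overlap: { 'id' }
Conflict for D: D → D D x and D → x , +
  Overlap: { 'x' }
Conflict for D: D → D D x and D → D F +
  Overlap: { 'id', 'x' }
Conflict for D: D → x , + and D → D F +
  Overlap: { 'x' }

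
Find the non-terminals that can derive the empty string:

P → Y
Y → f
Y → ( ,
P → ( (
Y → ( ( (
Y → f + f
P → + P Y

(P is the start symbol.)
None

A non-terminal is nullable if it can derive ε (the empty string): either it has an ε-production, or it has a production whose right-hand side consists entirely of nullable non-terminals.

There are no ε-productions, so no non-terminal can derive ε.
No non-terminals are nullable.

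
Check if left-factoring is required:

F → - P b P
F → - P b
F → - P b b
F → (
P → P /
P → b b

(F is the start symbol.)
Left-factoring is needed when two productions for the same non-terminal
share a common prefix on the right-hand side.

Productions for F:
  F → - P b P
  F → - P b
  F → - P b b
  F → (
Productions for P:
  P → P /
  P → b b

Found common prefix '- P b' in productions for F

Answer: Yes, F has productions with common prefix '- P b'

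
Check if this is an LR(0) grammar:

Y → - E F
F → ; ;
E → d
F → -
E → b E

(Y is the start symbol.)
Augment with Y' → Y and build the canonical LR(0) collection (I0 = CLOSURE({[Y' → . Y]}), then GOTO on every symbol after a dot until no new states appear). It has 11 states:
  I0: { [Y → . - E F], [Y' → . Y] }  — shift
  I1: { [E → . b E], [E → . d], [Y → - . E F] }  — shift
  I2: { [Y' → Y .] }  — accept
  I3: { [F → . -], [F → . ; ;], [Y → - E . F] }  — shift
  I4: { [E → . b E], [E → . d], [E → b . E] }  — shift
  I5: { [E → d .] }  — reduce
  I6: { [E → b E .] }  — reduce
  I7: { [F → - .] }  — reduce
  I8: { [F → ; . ;] }  — shift
  I9: { [Y → - E F .] }  — reduce
  I10: { [F → ; ; .] }  — reduce

Every state is either a pure shift/goto state or contains exactly one complete item and nothing to shift — no conflicts. The grammar is LR(0).

Answer: Yes, the grammar is LR(0)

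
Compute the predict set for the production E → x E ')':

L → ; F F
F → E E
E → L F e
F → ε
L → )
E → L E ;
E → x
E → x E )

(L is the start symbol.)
{ 'x' }

PREDICT(E → x E ')') = (FIRST(RHS) \ {ε}) ∪ (FOLLOW(E) if ε ∈ FIRST(RHS), i.e. RHS ⇒* ε)
FIRST(x E ')') = { 'x' }
ε ∉ FIRST(x E ')'), so FOLLOW(E) is not added.
PREDICT(E → x E ')') = { 'x' }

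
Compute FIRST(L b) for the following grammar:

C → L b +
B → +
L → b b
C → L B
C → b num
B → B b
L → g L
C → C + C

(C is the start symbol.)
{ 'b', 'g' }

FIRST sets of the non-terminals involved (from the grammar, by fixed-point iteration):
  FIRST(L) = { 'b', 'g' }

To compute FIRST(L b), process the symbols left to right:
Symbol L is a non-terminal. Add FIRST(L) \ {ε} = { 'b', 'g' }
L is not nullable (ε ∉ FIRST(L)), so stop here.
FIRST(L b) = { 'b', 'g' }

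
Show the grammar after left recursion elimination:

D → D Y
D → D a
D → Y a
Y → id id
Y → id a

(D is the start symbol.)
D → Y a D'
D' → Y D'
D' → a D'
D' → ε
Y → id id
Y → id a

D is directly left-recursive. The standard transformation for
  A → A α₁ | ... | A α_m | β₁ | ... | β_n
is
  A  → β₁ A' | ... | β_n A'
  A' → α₁ A' | ... | α_m A' | ε

D → Y a becomes D → Y a D'
D → D Y becomes D' → Y D'
D → D a becomes D' → a D'
Add D' → ε

Productions for other non-terminals are unchanged:
  Y → id id
  Y → id a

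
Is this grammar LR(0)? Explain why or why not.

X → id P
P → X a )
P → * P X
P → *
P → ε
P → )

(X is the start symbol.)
A grammar is LR(0) if no state in the canonical LR(0) collection has:
  - both a shift item (dot before a terminal) and a complete item (shift-reduce conflict), or
  - two or more complete items (reduce-reduce conflict; the accept item [X' → X .] counts as a complete item here).

Augment with X' → X and build the canonical LR(0) collection (I0 = CLOSURE({[X' → . X]}), then GOTO on every symbol after a dot until no new states appear). It has 11 states:
  I0: { [X → . id P], [X' → . X] }  — shift
  I1: { [X' → X .] }  — accept
  I2: { [P → . )], [P → . * P X], [P → . *], [P → . X a )], [P → .], [X → . id P], [X → id . P] }  — shift, reduce
  I3: { [P → ) .] }  — reduce
  I4: { [P → * . P X], [P → * .], [P → . )], [P → . * P X], [P → . *], [P → . X a )], [P → .], [X → . id P] }  — shift, 2 reduces
  I5: { [X → id P .] }  — reduce
  I6: { [P → X . a )] }  — shift
  I7: { [P → X a . )] }  — shift
  I8: { [P → X a ) .] }  — reduce
  I9: { [P → * P . X], [X → . id P] }  — shift
  I10: { [P → * P X .] }  — reduce

Conflict in state I2:
  Shift-reduce conflict between [P → .] and [P → . )]
So the grammar is NOT LR(0).

Answer: No. Shift-reduce conflict between [P → .] and [P → . )]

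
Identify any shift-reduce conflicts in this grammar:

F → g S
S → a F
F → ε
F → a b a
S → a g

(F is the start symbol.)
Yes — I0: [F → .] vs [F → . a b a]; I5: [F → .] vs [F → . a b a]; I7: [S → a g .] vs [S → . a F]

Augment with F' → F and build the canonical LR(0) collection (I0 = CLOSURE({[F' → . F]}), then GOTO on every symbol after a dot until no new states appear). It has 10 states:
  I0: { [F → . a b a], [F → . g S], [F → .], [F' → . F] }  — shift, reduce
  I1: { [F' → F .] }  — accept
  I2: { [F → a . b a] }  — shift
  I3: { [F → g . S], [S → . a F], [S → . a g] }  — shift
  I4: { [F → g S .] }  — reduce
  I5: { [F → . a b a], [F → . g S], [F → .], [S → a . F], [S → a . g] }  — shift, reduce
  I6: { [S → a F .] }  — reduce
  I7: { [F → g . S], [S → . a F], [S → . a g], [S → a g .] }  — shift, reduce
  I8: { [F → a b . a] }  — shift
  I9: { [F → a b a .] }  — reduce

I0 contains reduce item [F → .] and shift items [F → . a b a], [F → . g S] — shift-reduce conflict.
I5 contains reduce item [F → .] and shift items [F → . a b a], [F → . g S], [S → a . g] — shift-reduce conflict.
I7 contains reduce item [S → a g .] and shift items [S → . a F], [S → . a g] — shift-reduce conflict.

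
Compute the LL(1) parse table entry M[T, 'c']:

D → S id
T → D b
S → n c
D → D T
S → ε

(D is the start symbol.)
Empty (error entry)

To find M[T, 'c'], we find productions for T where 'c' is in the predict set (PREDICT(N → α) = (FIRST(α) \ {ε}) ∪ (FOLLOW(N) if α ⇒* ε)).

Relevant sets:
  FIRST(D) = { 'id', 'n' }

T → D b: PREDICT = { 'id', 'n' }

M[T, 'c'] is empty (no production applies)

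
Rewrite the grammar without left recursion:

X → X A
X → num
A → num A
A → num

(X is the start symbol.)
X → num X'
X' → A X'
X' → ε
A → num A
A → num

X is directly left-recursive. The standard transformation for
  A → A α₁ | ... | A α_m | β₁ | ... | β_n
is
  A  → β₁ A' | ... | β_n A'
  A' → α₁ A' | ... | α_m A' | ε

X → num becomes X → num X'
X → X A becomes X' → A X'
Add X' → ε

Productions for other non-terminals are unchanged:
  A → num A
  A → num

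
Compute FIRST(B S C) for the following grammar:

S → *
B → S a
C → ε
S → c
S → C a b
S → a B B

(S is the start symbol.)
{ '*', 'a', 'c' }

FIRST sets of the non-terminals involved (from the grammar, by fixed-point iteration):
  FIRST(B) = { '*', 'a', 'c' }

To compute FIRST(B S C), process the symbols left to right:
Symbol B is a non-terminal. Add FIRST(B) \ {ε} = { '*', 'a', 'c' }
B is not nullable (ε ∉ FIRST(B)), so stop here.
FIRST(B S C) = { '*', 'a', 'c' }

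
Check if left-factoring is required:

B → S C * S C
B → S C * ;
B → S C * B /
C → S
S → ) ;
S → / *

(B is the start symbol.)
Yes, B has productions with common prefix 'S C *'

Left-factoring is needed when two productions for the same non-terminal
share a common prefix on the right-hand side.

Productions for B:
  B → S C * S C
  B → S C * ;
  B → S C * B /
Productions for S:
  S → ) ;
  S → / *

Found common prefix 'S C *' in productions for B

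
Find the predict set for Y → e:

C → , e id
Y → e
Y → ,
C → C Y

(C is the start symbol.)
{ 'e' }

PREDICT(Y → e) = (FIRST(RHS) \ {ε}) ∪ (FOLLOW(Y) if ε ∈ FIRST(RHS), i.e. RHS ⇒* ε)
FIRST(e) = { 'e' }
ε ∉ FIRST(e), so FOLLOW(Y) is not added.
PREDICT(Y → e) = { 'e' }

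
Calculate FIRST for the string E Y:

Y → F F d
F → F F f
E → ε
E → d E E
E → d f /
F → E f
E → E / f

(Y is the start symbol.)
FIRST sets of the non-terminals involved (from the grammar, by fixed-point iteration):
  FIRST(E) = { '/', 'd', ε }
  FIRST(Y) = { '/', 'd', 'f' }

To compute FIRST(E Y), process the symbols left to right:
Symbol E is a non-terminal. Add FIRST(E) \ {ε} = { '/', 'd' }
E is nullable (ε ∈ FIRST(E)), continue to the next symbol.
Symbol Y is a non-terminal. Add FIRST(Y) \ {ε} = { '/', 'd', 'f' }
Y is not nullable (ε ∉ FIRST(Y)), so stop here.
FIRST(E Y) = { '/', 'd', 'f' }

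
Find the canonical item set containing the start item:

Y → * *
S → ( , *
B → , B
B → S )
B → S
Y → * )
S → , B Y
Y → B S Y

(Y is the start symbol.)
First, augment the grammar with Y' → Y
I₀ = CLOSURE({ [Y' → . Y] }):
  [Y' → . Y] has the dot before Y: add [Y → . * *], [Y → . * )], [Y → . B S Y]
  [Y → . B S Y] has the dot before B: add [B → . , B], [B → . S )], [B → . S]
  [B → . S )] has the dot before S: add [S → . ( , *], [S → . , B Y]
No further items can be added.

I₀ = { [B → . , B], [B → . S )], [B → . S], [S → . ( , *], [S → . , B Y], [Y → . * )], [Y → . * *], [Y → . B S Y], [Y' → . Y] }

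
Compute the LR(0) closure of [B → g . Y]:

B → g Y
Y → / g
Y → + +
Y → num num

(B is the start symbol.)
To compute CLOSURE, for each item [A → α.Bβ] where B is a non-terminal, add [B → .γ] for all productions B → γ; repeat for the newly added items until nothing changes.

Start with: [B → g . Y]
  [B → g . Y] has the dot before Y: add [Y → . / g], [Y → . + +], [Y → . num num]
No further items can be added.

CLOSURE = { [B → g . Y], [Y → . + +], [Y → . / g], [Y → . num num] }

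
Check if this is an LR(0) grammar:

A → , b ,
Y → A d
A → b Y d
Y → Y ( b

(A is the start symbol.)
Augment with A' → A and build the canonical LR(0) collection (I0 = CLOSURE({[A' → . A]}), then GOTO on every symbol after a dot until no new states appear). It has 12 states:
  I0: { [A → . , b ,], [A → . b Y d], [A' → . A] }  — shift
  I1: { [A → , . b ,] }  — shift
  I2: { [A' → A .] }  — accept
  I3: { [A → . , b ,], [A → . b Y d], [A → b . Y d], [Y → . A d], [Y → . Y ( b] }  — shift
  I4: { [Y → A . d] }  — shift
  I5: { [A → b Y . d], [Y → Y . ( b] }  — shift
  I6: { [Y → Y ( . b] }  — shift
  I7: { [A → b Y d .] }  — reduce
  I8: { [Y → Y ( b .] }  — reduce
  I9: { [Y → A d .] }  — reduce
  I10: { [A → , b . ,] }  — shift
  I11: { [A → , b , .] }  — reduce

Every state is either a pure shift/goto state or contains exactly one complete item and nothing to shift — no conflicts. The grammar is LR(0).

Answer: Yes, the grammar is LR(0)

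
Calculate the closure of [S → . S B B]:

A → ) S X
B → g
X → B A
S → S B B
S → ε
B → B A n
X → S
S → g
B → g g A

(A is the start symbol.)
{ [S → . S B B], [S → . g], [S → .] }

Start with: [S → . S B B]
  [S → . S B B] has the dot before S: add [S → .], [S → . g]
No further items can be added.

CLOSURE = { [S → . S B B], [S → . g], [S → .] }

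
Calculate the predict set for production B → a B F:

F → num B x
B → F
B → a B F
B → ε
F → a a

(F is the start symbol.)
{ 'a' }

PREDICT(B → a B F) = (FIRST(RHS) \ {ε}) ∪ (FOLLOW(B) if ε ∈ FIRST(RHS), i.e. RHS ⇒* ε)
FIRST(a B F) = { 'a' }
ε ∉ FIRST(a B F), so FOLLOW(B) is not added.
PREDICT(B → a B F) = { 'a' }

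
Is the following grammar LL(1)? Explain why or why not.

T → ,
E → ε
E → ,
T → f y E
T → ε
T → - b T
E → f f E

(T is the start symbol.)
Relevant sets:
  FOLLOW(T) = { $ }
  FOLLOW(E) = { $ }

For T:
  PREDICT(T → ',') = { ',' }
  PREDICT(T → f y E) = { 'f' }
  PREDICT(T → ε) = { $ }
  PREDICT(T → '-' b T) = { '-' }
For E:
  PREDICT(E → ε) = { $ }
  PREDICT(E → ',') = { ',' }
  PREDICT(E → f f E) = { 'f' }

All predict sets are disjoint. The grammar IS LL(1).

Answer: Yes, the grammar is LL(1).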